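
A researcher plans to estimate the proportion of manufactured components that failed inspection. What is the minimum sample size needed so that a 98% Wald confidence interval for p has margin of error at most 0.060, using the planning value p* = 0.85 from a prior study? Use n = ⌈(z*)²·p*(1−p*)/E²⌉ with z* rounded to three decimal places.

For 98% confidence, z* = 2.326.
p*(1−p*) = 0.1275.
(z*)²·p*(1−p*)/E² = 5.410276·0.1275/0.003600 = 191.614.
Rounding up, n = 192.

n = 192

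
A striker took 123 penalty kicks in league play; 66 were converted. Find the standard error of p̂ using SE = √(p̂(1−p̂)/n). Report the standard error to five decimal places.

SE = 0.04496

Sample proportion p̂ = 66/123 = 0.53659.
p̂(1−p̂) = 0.248661.
Dividing by n and taking the root: √0.002021634 = 0.04496.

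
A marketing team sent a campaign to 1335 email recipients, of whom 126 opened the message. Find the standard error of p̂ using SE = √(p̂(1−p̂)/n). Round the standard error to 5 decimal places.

The sample proportion is 126/1335 = 0.09438.
p̂(1−p̂) = 0.09438·0.90562 = 0.085472.
SE = √(0.085472/1335) = 0.00800.

SE = 0.00800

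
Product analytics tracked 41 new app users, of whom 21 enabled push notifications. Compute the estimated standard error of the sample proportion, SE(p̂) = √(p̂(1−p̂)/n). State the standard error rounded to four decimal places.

SE = 0.0781

Sample proportion p̂ = 21/41 = 0.51220.
p̂(1−p̂) = 0.51220·0.48780 = 0.249851.
Dividing by n and taking the root: √0.006093927 = 0.0781.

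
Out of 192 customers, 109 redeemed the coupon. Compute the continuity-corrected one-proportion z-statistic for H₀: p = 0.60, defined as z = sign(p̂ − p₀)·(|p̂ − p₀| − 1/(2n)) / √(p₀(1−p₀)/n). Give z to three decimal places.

z = -0.840

p̂ = 109/192 = 0.56771. p̂ − p₀ = -0.032292.
1/(2n) = 0.002604.
Corrected numerator: |-0.032292| − 0.002604 = 0.029688.
Null standard error: √(0.60·0.40/192) = √0.001250000 = 0.035355.
z = −0.029688/0.035355 = -0.840.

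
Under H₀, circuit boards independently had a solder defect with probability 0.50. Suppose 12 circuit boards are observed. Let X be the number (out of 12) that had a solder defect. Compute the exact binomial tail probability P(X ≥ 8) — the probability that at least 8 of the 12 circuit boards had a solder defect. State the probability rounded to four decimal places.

X ~ Binomial(n=12, p=0.50).
P(X ≥ 8) = Σ_{j=8}^{12} C(12,j)·0.50^j·0.50^{12−j}.
= 0.120850 + 0.053711 + 0.016113 + 0.002930 + 0.000244 = 0.1938.

P = 0.1938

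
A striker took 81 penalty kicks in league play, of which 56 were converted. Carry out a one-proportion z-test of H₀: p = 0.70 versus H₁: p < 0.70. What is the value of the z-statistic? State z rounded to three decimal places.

Sample proportion p̂ = 56/81 = 0.69136.
Under H₀, SE = √(p₀(1−p₀)/n) = √(0.70·0.30/81) = √0.002592593 = 0.050918.
z = (0.69136 − 0.70)/0.050918 = -0.00864/0.050918 = -0.170.

z = -0.170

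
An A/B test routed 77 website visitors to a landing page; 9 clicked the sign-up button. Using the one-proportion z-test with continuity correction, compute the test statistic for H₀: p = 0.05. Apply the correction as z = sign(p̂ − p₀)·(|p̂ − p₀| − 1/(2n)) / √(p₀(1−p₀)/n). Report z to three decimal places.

With x = 9 successes in n = 77, p̂ = 0.11688. p̂ − p₀ = 0.066883.
1/(2n) = 0.006494.
Corrected numerator: |0.066883| − 0.006494 = 0.060389.
SE₀ = √(0.05·0.95/77) = 0.024837.
z = +0.060389/0.024837 = 2.431.

z = 2.431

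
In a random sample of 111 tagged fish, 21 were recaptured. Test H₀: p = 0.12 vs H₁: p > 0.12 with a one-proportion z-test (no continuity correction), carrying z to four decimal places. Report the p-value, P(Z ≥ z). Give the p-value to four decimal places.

p-value = 0.0124

Sample proportion p̂ = 21/111 = 0.18919.
SE₀ = √(0.12·0.88/111) = 0.030844.
z = (p̂ − p₀)/SE = (21/111 − 0.12)/0.030844 ≈ 2.2432.
p-value = P(Z ≥ z) with z = 2.2432 → 0.0124.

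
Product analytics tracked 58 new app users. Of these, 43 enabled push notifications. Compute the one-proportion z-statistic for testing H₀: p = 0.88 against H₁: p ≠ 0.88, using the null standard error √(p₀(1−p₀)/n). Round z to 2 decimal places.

z = -3.25

With x = 43 successes in n = 58, p̂ = 0.74138.
SE₀ = √(0.88·0.12/58) = 0.042670.
z = (p̂ − p₀)/SE = (0.74138 − 0.88)/0.042670 = -3.25.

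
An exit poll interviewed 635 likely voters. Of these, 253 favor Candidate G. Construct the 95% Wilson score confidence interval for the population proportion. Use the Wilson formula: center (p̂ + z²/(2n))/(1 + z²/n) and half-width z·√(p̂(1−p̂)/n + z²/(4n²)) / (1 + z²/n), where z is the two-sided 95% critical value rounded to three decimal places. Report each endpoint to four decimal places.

(0.3611, 0.4370)

Here p̂ = 253/635 = 0.39843 and z = 1.960 (z² = 3.841600).
1 + z²/n = 1.006050.
Center = (0.39843 + 0.003025)/1.006050 = 0.39904.
Radicand: p̂(1−p̂)/n + z²/(4n²) = 0.000377453 + 0.000002382 = 0.000379835.
Half-width = z·√(radicand)/denom = 1.960·0.019489/1.006050 = 0.03797.
CI: 0.39904 ± 0.03797 = (0.3611, 0.4370).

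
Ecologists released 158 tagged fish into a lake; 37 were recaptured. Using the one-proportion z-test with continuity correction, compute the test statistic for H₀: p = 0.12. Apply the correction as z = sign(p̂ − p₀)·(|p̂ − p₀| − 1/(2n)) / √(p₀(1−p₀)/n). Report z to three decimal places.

z = 4.294

The sample proportion is 37/158 = 0.23418. p̂ − p₀ = 0.114177.
Continuity correction 1/(2n) = 1/316 = 0.003165.
Corrected numerator: |0.114177| − 0.003165 = 0.111012.
Null standard error: √(0.12·0.88/158) = √0.000668354 = 0.025853.
z = (+)0.111012/0.025853 = 4.294.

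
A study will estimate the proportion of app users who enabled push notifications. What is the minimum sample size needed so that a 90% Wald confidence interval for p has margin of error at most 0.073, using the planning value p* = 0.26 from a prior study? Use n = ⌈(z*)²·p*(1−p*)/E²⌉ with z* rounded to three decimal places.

n = 98

z* = 1.645 at the 90% level.
p*(1−p*) = 0.26·0.74 = 0.1924.
(z*)²·p*(1−p*)/E² = 2.706025·0.1924/0.005329 = 97.699.
Rounding up, n = 98.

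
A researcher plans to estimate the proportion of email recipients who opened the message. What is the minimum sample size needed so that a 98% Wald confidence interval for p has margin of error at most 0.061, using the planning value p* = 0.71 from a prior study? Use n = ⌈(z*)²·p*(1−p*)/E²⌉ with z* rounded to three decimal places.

For 98% confidence, z* = 2.326.
p*(1−p*) = 0.71·0.29 = 0.2059.
Required n before rounding: 5.410276 × 0.2059 / 0.061² = 299.375.
⌈299.375⌉ = 300.

n = 300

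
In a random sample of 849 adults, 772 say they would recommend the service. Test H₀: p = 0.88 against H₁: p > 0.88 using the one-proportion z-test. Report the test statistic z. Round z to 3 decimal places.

z = 2.628

p̂ = 772/849 = 0.90931.
SE₀ = √(0.88·0.12/849) = 0.011153.
z = (0.90931 − 0.88)/0.011153 = 0.02931/0.011153 = 2.628.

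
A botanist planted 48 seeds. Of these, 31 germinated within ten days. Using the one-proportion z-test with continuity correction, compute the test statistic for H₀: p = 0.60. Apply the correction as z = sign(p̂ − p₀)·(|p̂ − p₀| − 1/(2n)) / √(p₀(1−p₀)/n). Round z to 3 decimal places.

z = 0.501

The sample proportion is 31/48 = 0.64583. p̂ − p₀ = 0.045833.
1/(2n) = 0.010417.
Corrected numerator: |0.045833| − 0.010417 = 0.035416.
SE₀ = √(0.60·0.40/48) = 0.070711.
z = +0.035416/0.070711 = 0.501.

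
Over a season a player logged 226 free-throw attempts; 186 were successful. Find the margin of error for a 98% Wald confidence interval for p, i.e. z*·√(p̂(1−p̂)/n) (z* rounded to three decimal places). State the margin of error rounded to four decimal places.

The sample proportion is 186/226 = 0.82301.
Standard error of p̂: √(0.145665/226) = √0.000644537 = 0.025388.
For 98% confidence, z* = 2.326.
ME = 2.326·0.025388 = 0.0591.

ME = 0.0591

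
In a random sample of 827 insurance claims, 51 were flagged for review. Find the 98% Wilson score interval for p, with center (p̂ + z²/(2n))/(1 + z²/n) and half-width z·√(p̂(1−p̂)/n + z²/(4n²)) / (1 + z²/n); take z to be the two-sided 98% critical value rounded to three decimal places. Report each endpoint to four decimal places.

(0.0449, 0.0841)

p̂ = 51/827 = 0.06167; z = 2.326, so z² = 5.410276.
1 + z²/n = 1.006542.
Center = (0.06167 + 0.003271)/1.006542 = 0.06452.
Radicand: p̂(1−p̂)/n + z²/(4n²) = 0.000069971 + 0.000001978 = 0.000071949.
Half-width = 2.326·√0.000071949/1.006542 = 0.01960.
So the interval runs from 0.0449 to 0.0841.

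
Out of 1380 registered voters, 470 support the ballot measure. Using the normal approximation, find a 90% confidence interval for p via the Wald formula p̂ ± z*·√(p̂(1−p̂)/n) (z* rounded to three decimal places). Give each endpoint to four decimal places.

The sample proportion is 470/1380 = 0.34058.
SE = √(p̂(1−p̂)/n) = √(0.224585/1380) = 0.012757.
z* = 1.645 at the 90% level.
Margin = 1.645·0.012757 = 0.02099.
So the interval runs from 0.3196 to 0.3616.

(0.3196, 0.3616)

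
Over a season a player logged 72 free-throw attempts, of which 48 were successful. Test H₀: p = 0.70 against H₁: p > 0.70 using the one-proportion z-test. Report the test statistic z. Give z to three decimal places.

Sample proportion p̂ = 48/72 = 0.66667.
Under H₀, SE = √(p₀(1−p₀)/n) = √(0.70·0.30/72) = √0.002916667 = 0.054006.
z = (0.66667 − 0.70)/0.054006 = -0.03333/0.054006 = -0.617.

z = -0.617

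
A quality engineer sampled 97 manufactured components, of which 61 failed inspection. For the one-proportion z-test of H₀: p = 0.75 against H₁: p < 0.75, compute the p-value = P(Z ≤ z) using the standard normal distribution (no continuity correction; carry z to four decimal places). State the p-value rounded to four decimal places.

p̂ = 61/97 = 0.62887.
SE₀ = √(0.75·0.25/97) = 0.043966.
Test statistic (full precision, shown to 4 dp): z = (61/97 − 0.75)/SE₀ ≈ -2.7552.
p-value = P(Z ≤ z) with z = -2.7552 → 0.0029.

p-value = 0.0029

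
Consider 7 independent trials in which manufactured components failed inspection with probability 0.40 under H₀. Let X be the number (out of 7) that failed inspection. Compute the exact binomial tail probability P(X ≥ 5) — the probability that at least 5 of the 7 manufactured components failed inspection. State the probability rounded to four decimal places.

X ~ Binomial(n=7, p=0.40).
P(X ≥ 5) = C(7,5)·0.40^5·0.60^2 + C(7,6)·0.40^6·0.60^1 + C(7,7)·0.40^7·0.60^0.
= 0.077414 + 0.017203 + 0.001638 = 0.0963.

P = 0.0963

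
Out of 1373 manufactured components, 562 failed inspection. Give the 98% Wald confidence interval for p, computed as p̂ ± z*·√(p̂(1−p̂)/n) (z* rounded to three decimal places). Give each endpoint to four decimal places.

Sample proportion p̂ = 562/1373 = 0.40932.
SE(p̂) = √(0.40932·0.59068/1373) = 0.013270.
For 98% confidence, z* = 2.326.
Margin = 2.326·0.013270 = 0.03087.
So the interval runs from 0.3785 to 0.4402.

(0.3785, 0.4402)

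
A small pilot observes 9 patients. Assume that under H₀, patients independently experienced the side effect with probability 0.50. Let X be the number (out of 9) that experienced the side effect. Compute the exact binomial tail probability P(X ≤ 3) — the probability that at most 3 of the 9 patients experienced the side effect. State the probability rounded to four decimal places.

X is binomial with n = 9 and p = 0.50.
P(X ≤ 3) = C(9,0)·0.50^0·0.50^9 + C(9,1)·0.50^1·0.50^8 + C(9,2)·0.50^2·0.50^7 + C(9,3)·0.50^3·0.50^6.
= 0.001953 + 0.017578 + 0.070312 + 0.164062 = 0.2539.

P = 0.2539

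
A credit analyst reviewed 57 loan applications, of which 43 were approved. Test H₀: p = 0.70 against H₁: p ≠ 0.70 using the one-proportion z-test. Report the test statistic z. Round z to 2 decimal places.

Sample proportion p̂ = 43/57 = 0.75439.
Under H₀, SE = √(p₀(1−p₀)/n) = √(0.70·0.30/57) = √0.003684211 = 0.060698.
z = (p̂ − p₀)/SE = (0.75439 − 0.70)/0.060698 = 0.90.

z = 0.90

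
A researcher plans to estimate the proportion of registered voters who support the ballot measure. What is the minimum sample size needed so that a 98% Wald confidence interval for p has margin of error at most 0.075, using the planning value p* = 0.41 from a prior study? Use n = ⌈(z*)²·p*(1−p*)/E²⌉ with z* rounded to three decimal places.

The 98% critical value is z* = 2.326.
p*(1−p*) = 0.2419.
Required n before rounding: 5.410276 × 0.2419 / 0.075² = 232.666.
Rounding up, n = 233.

n = 233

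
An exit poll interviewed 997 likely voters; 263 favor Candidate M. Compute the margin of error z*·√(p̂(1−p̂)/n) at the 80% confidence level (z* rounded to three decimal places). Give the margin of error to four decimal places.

The sample proportion is 263/997 = 0.26379.
SE = √(p̂(1−p̂)/n) = √(0.194205/997) = 0.013957.
z* = 1.282 at the 80% level.
Margin of error = z*·SE = 1.282 × 0.013957 = 0.0179.

ME = 0.0179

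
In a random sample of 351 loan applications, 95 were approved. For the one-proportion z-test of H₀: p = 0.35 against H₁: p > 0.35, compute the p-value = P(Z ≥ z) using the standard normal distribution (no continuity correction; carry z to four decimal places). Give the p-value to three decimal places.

With x = 95 successes in n = 351, p̂ = 0.27066.
Under H₀, SE = √(p₀(1−p₀)/n) = √(0.35·0.65/351) = √0.000648148 = 0.025459.
Test statistic (full precision, shown to 4 dp): z = (95/351 − 0.35)/SE₀ ≈ -3.1166.
p-value = P(Z ≥ z) with z = -3.1166 → 0.999.

p-value = 0.999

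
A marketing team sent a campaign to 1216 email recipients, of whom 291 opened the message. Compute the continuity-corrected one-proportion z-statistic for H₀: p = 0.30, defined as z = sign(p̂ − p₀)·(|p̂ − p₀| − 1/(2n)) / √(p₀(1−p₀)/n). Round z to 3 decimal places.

Sample proportion p̂ = 291/1216 = 0.23931. p̂ − p₀ = -0.060691.
1/(2n) = 0.000411.
Corrected numerator: |-0.060691| − 0.000411 = 0.060280.
Under H₀, SE = √(p₀(1−p₀)/n) = √(0.30·0.70/1216) = √0.000172697 = 0.013141.
z = (−)0.060280/0.013141 = -4.587.

z = -4.587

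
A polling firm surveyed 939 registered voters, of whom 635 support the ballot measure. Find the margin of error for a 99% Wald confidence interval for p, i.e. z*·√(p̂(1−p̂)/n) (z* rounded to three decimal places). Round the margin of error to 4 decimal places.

p̂ = 635/939 = 0.67625.
SE(p̂) = √(0.67625·0.32375/939) = 0.015270.
The 99% critical value is z* = 2.576.
ME = 2.576·0.015270 = 0.0393.

ME = 0.0393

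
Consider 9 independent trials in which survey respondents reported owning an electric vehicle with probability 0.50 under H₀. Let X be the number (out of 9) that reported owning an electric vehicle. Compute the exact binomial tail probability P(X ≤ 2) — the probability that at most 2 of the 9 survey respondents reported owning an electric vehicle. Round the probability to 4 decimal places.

P = 0.0898

X is binomial with n = 9 and p = 0.50.
P(X ≤ 2) = C(9,0)·0.50^0·0.50^9 + C(9,1)·0.50^1·0.50^8 + C(9,2)·0.50^2·0.50^7.
= 0.001953 + 0.017578 + 0.070312 = 0.0898.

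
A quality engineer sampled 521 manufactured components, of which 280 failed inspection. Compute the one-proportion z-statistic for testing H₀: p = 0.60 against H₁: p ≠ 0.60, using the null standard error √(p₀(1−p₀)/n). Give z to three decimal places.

z = -2.915

Sample proportion p̂ = 280/521 = 0.53743.
SE₀ = √(0.60·0.40/521) = 0.021463.
Test statistic: z = -0.06257/0.021463 = -2.915.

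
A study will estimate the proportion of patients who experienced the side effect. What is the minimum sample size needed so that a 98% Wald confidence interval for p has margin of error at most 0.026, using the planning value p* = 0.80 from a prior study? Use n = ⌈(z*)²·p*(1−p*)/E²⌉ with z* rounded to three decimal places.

n = 1281

The 98% critical value is z* = 2.326.
p*(1−p*) = 0.80·0.20 = 0.1600.
(z*)²·p*(1−p*)/E² = 5.410276·0.1600/0.000676 = 1280.539.
Rounding up, n = 1281.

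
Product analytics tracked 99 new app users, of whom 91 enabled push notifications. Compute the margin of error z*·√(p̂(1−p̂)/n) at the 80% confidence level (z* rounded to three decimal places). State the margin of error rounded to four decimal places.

The sample proportion is 91/99 = 0.91919.
SE = √(p̂(1−p̂)/n) = √(0.074278/99) = 0.027391.
The 80% critical value is z* = 1.282.
So ME = 0.0351.

ME = 0.0351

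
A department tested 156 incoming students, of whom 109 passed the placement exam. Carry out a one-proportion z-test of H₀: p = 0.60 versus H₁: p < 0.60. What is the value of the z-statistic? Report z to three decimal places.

With x = 109 successes in n = 156, p̂ = 0.69872.
SE₀ = √(0.60·0.40/156) = 0.039223.
z = (p̂ − p₀)/SE = (0.69872 − 0.60)/0.039223 = 2.517.

z = 2.517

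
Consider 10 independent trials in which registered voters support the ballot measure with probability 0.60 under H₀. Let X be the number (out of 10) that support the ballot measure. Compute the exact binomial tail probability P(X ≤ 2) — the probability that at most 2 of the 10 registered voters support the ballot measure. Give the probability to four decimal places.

X ~ Binomial(n=10, p=0.60).
P(X ≤ 2) = C(10,0)·0.60^0·0.40^10 + C(10,1)·0.60^1·0.40^9 + C(10,2)·0.60^2·0.40^8.
= 0.000105 + 0.001573 + 0.010617 = 0.0123.

P = 0.0123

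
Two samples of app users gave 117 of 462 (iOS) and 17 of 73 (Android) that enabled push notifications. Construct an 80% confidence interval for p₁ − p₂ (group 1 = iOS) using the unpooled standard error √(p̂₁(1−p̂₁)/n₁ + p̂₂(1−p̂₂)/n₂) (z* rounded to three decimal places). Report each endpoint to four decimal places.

(-0.0481, 0.0889)

p̂₁ = 0.25325, p̂₂ = 0.23288, so the observed difference is 0.02037.
SE = √(0.000409335 + 0.002447194) = √0.002856529 = 0.053447.
For 80% confidence, z* = 1.282. Margin of error = 0.06852.
CI: 0.02037 ± 0.06852 = (-0.0481, 0.0889).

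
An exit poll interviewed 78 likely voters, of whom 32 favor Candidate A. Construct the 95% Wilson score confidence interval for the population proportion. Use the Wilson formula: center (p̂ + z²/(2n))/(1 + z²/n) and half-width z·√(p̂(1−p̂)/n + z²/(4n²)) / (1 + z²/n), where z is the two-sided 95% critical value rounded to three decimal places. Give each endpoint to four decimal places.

Here p̂ = 32/78 = 0.41026 and z = 1.960 (z² = 3.841600).
Denominator 1 + z²/n = 1 + 3.841600/78 = 1.049251.
Adjusted center: (0.41026 + z²/(2n))/1.049251 = 0.41447.
Radicand: p̂(1−p̂)/n + z²/(4n²) = 0.003101873 + 0.000157857 = 0.003259730.
Half-width = 1.960·√0.003259730/1.049251 = 0.10665.
So the interval runs from 0.3078 to 0.5211.

(0.3078, 0.5211)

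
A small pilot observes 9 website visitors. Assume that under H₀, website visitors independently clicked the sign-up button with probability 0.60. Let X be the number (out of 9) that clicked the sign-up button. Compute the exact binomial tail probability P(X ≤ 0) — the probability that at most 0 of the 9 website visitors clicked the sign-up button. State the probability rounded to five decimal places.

X ~ Binomial(n=9, p=0.60).
P(X ≤ 0) = C(9,0)·0.60^0·0.40^9.
= 0.000262 = 0.00026.

P = 0.00026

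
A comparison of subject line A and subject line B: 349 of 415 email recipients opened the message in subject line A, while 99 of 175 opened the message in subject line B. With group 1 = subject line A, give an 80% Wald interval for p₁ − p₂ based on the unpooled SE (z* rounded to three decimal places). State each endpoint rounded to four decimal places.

(0.2220, 0.3285)

p̂₁ = 0.84096, p̂₂ = 0.56571, so the observed difference is 0.27525.
Unpooled SE = √(p̂₁(1−p̂₁)/n₁ + p̂₂(1−p̂₂)/n₂) = √(0.000322274 + 0.001403895) = 0.041547.
For 80% confidence, z* = 1.282. Margin = 1.282·0.041547 = 0.05326.
So the interval runs from 0.2220 to 0.3285.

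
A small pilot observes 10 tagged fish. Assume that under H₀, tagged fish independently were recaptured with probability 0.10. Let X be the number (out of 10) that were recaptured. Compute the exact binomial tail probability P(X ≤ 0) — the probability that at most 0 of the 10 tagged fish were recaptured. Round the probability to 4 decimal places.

P = 0.3487

X is binomial with n = 10 and p = 0.10.
P(X ≤ 0) = C(10,0)·0.10^0·0.90^10.
= 0.348678 = 0.3487.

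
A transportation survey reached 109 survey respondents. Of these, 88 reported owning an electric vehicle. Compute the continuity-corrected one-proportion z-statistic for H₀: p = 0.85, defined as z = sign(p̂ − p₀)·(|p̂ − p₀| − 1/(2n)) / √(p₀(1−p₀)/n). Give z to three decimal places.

z = -1.113

With x = 88 successes in n = 109, p̂ = 0.80734. p̂ − p₀ = -0.042661.
Continuity correction 1/(2n) = 1/218 = 0.004587.
Corrected numerator: |-0.042661| − 0.004587 = 0.038074.
SE₀ = √(0.85·0.15/109) = 0.034201.
z = −0.038074/0.034201 = -1.113.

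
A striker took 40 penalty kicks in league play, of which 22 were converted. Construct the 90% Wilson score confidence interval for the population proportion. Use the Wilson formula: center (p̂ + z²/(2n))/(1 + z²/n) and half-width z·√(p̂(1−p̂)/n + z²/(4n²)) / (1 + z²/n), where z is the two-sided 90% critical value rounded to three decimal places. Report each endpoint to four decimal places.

(0.4216, 0.6721)

Here p̂ = 22/40 = 0.55000 and z = 1.645 (z² = 2.706025).
1 + z²/n = 1.067651.
Center = (0.55000 + 0.033825)/1.067651 = 0.54683.
Radicand: p̂(1−p̂)/n + z²/(4n²) = 0.006187500 + 0.000422816 = 0.006610316.
Half-width = 1.645·√0.006610316/1.067651 = 0.12527.
So the interval runs from 0.4216 to 0.6721.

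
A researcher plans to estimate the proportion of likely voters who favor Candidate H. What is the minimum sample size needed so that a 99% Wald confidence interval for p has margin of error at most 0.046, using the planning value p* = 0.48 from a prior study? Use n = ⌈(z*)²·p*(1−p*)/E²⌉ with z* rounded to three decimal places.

n = 783

For 99% confidence, z* = 2.576.
p*(1−p*) = 0.2496.
Required n before rounding: 6.635776 × 0.2496 / 0.046² = 782.746.
Rounding up, n = 783.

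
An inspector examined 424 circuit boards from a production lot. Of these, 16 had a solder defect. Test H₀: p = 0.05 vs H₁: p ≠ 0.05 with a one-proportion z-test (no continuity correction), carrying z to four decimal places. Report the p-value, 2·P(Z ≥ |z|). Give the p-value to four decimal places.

p-value = 0.2466

Sample proportion p̂ = 16/424 = 0.03774.
Under H₀, SE = √(p₀(1−p₀)/n) = √(0.05·0.95/424) = √0.000112028 = 0.010584.
z = (p̂ − p₀)/SE = (16/424 − 0.05)/0.010584 ≈ -1.1587.
From the standard normal, 2·P(Z ≥ |z|) = 0.2466.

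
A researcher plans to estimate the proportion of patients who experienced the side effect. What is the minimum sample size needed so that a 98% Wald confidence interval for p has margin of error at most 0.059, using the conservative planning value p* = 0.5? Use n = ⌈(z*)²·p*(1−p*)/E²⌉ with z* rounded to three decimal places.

z* = 2.326 at the 98% level.
p*(1−p*) = 0.2500.
Required n before rounding: 5.410276 × 0.2500 / 0.059² = 388.558.
⌈388.558⌉ = 389.

n = 389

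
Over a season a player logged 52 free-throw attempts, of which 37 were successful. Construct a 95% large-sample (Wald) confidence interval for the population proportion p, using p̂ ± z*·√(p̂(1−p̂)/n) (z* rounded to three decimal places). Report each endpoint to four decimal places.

(0.5884, 0.8347)

p̂ = 37/52 = 0.71154.
Standard error of p̂: √(0.205251/52) = √0.003947144 = 0.062826.
For 95% confidence, z* = 1.960.
Margin of error: 1.960 × 0.062826 = 0.12314.
CI: 0.71154 ± 0.12314 = (0.5884, 0.8347).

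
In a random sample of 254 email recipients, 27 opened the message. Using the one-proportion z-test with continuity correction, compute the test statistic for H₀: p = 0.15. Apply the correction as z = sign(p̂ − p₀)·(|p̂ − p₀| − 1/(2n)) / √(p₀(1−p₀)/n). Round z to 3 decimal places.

z = -1.863

The sample proportion is 27/254 = 0.10630. p̂ − p₀ = -0.043701.
1/(2n) = 0.001969.
Corrected numerator: |-0.043701| − 0.001969 = 0.041732.
Under H₀, SE = √(p₀(1−p₀)/n) = √(0.15·0.85/254) = √0.000501969 = 0.022405.
z = −0.041732/0.022405 = -1.863.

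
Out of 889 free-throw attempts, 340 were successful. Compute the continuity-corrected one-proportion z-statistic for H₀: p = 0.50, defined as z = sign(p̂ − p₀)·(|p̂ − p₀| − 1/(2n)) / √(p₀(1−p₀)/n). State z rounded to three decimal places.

Sample proportion p̂ = 340/889 = 0.38245. p̂ − p₀ = -0.117548.
1/(2n) = 0.000562.
Corrected numerator: |-0.117548| − 0.000562 = 0.116986.
Under H₀, SE = √(p₀(1−p₀)/n) = √(0.50·0.50/889) = √0.000281215 = 0.016769.
z = −0.116986/0.016769 = -6.976.

z = -6.976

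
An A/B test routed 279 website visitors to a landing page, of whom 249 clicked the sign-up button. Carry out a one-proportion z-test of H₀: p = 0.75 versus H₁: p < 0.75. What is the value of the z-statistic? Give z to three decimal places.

z = 5.496

p̂ = 249/279 = 0.89247.
Null standard error: √(0.75·0.25/279) = √0.000672043 = 0.025924.
Test statistic: z = 0.14247/0.025924 = 5.496.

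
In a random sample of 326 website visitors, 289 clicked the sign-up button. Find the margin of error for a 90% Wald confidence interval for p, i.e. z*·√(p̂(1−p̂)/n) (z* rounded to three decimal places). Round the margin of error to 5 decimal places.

Sample proportion p̂ = 289/326 = 0.88650.
SE = √(p̂(1−p̂)/n) = √(0.100615/326) = 0.017568.
The 90% critical value is z* = 1.645.
Margin of error = z*·SE = 1.645 × 0.017568 = 0.02890.

ME = 0.02890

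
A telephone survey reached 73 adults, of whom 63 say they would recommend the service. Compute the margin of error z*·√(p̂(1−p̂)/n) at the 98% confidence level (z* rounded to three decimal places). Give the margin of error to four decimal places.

p̂ = 63/73 = 0.86301.
SE = √(p̂(1−p̂)/n) = √(0.118221/73) = 0.040243.
z* = 2.326 at the 98% level.
ME = 2.326·0.040243 = 0.0936.

ME = 0.0936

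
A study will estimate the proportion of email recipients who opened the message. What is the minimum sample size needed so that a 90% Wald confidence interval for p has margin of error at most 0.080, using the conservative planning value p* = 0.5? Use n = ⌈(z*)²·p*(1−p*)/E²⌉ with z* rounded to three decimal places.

z* = 1.645 at the 90% level.
p*(1−p*) = 0.2500.
Required n before rounding: 2.706025 × 0.2500 / 0.080² = 105.704.
Rounding up, n = 106.

n = 106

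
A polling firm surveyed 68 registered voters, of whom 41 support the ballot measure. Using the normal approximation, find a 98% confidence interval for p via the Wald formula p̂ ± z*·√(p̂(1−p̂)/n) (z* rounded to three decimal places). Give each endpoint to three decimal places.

(0.465, 0.741)

With x = 41 successes in n = 68, p̂ = 0.60294.
Standard error of p̂: √(0.239403/68) = √0.003520634 = 0.059335.
The 98% critical value is z* = 2.326.
Margin of error: 2.326 × 0.059335 = 0.13801.
So the interval runs from 0.465 to 0.741.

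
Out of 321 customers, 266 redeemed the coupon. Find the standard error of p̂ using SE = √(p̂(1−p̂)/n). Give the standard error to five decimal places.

SE = 0.02103

p̂ = 266/321 = 0.82866.
p̂(1−p̂) = 0.141983.
Dividing by n and taking the root: √0.000442315 = 0.02103.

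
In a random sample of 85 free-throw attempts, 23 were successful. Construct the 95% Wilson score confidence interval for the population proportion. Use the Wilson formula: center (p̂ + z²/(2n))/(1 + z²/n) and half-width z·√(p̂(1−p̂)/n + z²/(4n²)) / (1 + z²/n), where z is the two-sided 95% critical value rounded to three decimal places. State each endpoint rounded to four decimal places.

p̂ = 23/85 = 0.27059; z = 1.960, so z² = 3.841600.
1 + z²/n = 1.045195.
Adjusted center: (0.27059 + z²/(2n))/1.045195 = 0.28051.
Radicand: p̂(1−p̂)/n + z²/(4n²) = 0.002322003 + 0.000132927 = 0.002454930.
Half-width = z·√(radicand)/denom = 1.960·0.049547/1.045195 = 0.09291.
So the interval runs from 0.1876 to 0.3734.

(0.1876, 0.3734)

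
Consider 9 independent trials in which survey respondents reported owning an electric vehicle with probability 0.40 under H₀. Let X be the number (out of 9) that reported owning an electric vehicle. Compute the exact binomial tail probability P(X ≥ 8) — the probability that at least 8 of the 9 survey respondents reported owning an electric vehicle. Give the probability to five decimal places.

P = 0.00380

X ~ Binomial(n=9, p=0.40).
P(X ≥ 8) = C(9,8)·0.40^8·0.60^1 + C(9,9)·0.40^9·0.60^0.
= 0.003539 + 0.000262 = 0.00380.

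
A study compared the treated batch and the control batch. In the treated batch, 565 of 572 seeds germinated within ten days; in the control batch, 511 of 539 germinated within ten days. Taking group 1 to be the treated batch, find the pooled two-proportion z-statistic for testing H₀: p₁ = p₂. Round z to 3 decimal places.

p̂₁ = 565/572 = 0.98776, p̂₂ = 511/539 = 0.94805.
Pooled p̂ = (565+511)/(572+539) = 1076/1111 = 0.96850.
SE = √[p̂(1−p̂)(1/n₁+1/n₂)] = √[0.96850·0.03150·(1/572+1/539)] ≈ 0.010486.
z = 0.03971/0.010486 = 3.787.

z = 3.787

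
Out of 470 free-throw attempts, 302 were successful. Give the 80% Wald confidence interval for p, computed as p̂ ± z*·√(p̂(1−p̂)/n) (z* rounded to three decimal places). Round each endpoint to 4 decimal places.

p̂ = 302/470 = 0.64255.
SE(p̂) = √(0.64255·0.35745/470) = 0.022106.
z* = 1.282 at the 80% level.
Margin of error: 1.282 × 0.022106 = 0.02834.
Interval: 0.64255 ± 0.02834 → (0.6142, 0.6709).

(0.6142, 0.6709)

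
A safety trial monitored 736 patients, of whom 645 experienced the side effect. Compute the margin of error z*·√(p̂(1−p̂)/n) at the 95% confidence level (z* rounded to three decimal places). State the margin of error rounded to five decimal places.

ME = 0.02378

p̂ = 645/736 = 0.87636.
SE = √(p̂(1−p̂)/n) = √(0.108354/736) = 0.012133.
For 95% confidence, z* = 1.960.
So ME = 0.02378.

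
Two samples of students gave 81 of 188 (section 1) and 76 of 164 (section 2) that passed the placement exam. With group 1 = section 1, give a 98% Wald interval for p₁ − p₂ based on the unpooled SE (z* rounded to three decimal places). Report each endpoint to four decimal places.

p̂₁ = 81/188 = 0.43085, p̂₂ = 76/164 = 0.46341; p̂₁ − p̂₂ = -0.03256.
Unpooled SE = √(p̂₁(1−p̂₁)/n₁ + p̂₂(1−p̂₂)/n₂) = √(0.001304353 + 0.001516229) = 0.053109.
z* = 2.326 at the 98% level. Margin = 2.326·0.053109 = 0.12353.
CI: -0.03256 ± 0.12353 = (-0.1561, 0.0910).

(-0.1561, 0.0910)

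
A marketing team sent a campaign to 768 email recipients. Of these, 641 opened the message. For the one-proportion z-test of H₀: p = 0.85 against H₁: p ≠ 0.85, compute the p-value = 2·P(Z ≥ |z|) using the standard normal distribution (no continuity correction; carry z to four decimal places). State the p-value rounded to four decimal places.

Sample proportion p̂ = 641/768 = 0.83464.
Null standard error: √(0.85·0.15/768) = √0.000166016 = 0.012885.
z = (p̂ − p₀)/SE = (641/768 − 0.85)/0.012885 ≈ -1.1925.
From the standard normal, 2·P(Z ≥ |z|) = 0.2331.

p-value = 0.2331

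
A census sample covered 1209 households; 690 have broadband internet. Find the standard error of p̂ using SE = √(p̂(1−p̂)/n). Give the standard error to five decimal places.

SE = 0.01424

Sample proportion p̂ = 690/1209 = 0.57072.
p̂(1−p̂) = 0.244999.
Dividing by n and taking the root: √0.000202646 = 0.01424.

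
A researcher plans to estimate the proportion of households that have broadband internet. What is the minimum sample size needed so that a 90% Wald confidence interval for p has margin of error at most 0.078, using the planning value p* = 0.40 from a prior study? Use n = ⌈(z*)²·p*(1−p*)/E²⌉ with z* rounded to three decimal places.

For 90% confidence, z* = 1.645.
p*(1−p*) = 0.40·0.60 = 0.2400.
Required n before rounding: 2.706025 × 0.2400 / 0.078² = 106.747.
Rounding up, n = 107.

n = 107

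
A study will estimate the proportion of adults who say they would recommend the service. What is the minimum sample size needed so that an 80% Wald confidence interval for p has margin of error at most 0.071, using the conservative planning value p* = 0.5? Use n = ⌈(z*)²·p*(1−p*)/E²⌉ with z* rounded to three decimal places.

For 80% confidence, z* = 1.282.
p*(1−p*) = 0.50·0.50 = 0.2500.
(z*)²·p*(1−p*)/E² = 1.643524·0.2500/0.005041 = 81.508.
⌈81.508⌉ = 82.

n = 82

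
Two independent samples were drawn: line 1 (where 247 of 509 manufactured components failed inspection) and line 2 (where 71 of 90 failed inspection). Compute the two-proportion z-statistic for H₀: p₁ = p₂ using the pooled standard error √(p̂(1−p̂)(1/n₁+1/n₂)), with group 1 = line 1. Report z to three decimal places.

z = -5.321

Sample proportions: p̂₁ = 247/509 = 0.48527 and p̂₂ = 71/90 = 0.78889.
Pooling: p̂ = 318/599 = 0.53088.
SE = √[p̂(1−p̂)(1/n₁+1/n₂)] = √[0.53088·0.46912·(1/509+1/90)] ≈ 0.057065.
z = -0.30362/0.057065 = -5.321.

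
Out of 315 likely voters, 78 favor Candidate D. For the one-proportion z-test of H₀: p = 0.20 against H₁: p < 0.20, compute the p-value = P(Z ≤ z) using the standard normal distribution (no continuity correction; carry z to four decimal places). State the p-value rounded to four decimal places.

p̂ = 78/315 = 0.24762.
SE₀ = √(0.20·0.80/315) = 0.022537.
Test statistic (full precision, shown to 4 dp): z = (78/315 − 0.20)/SE₀ ≈ 2.1129.
From the standard normal, P(Z ≤ z) = 0.9827.

p-value = 0.9827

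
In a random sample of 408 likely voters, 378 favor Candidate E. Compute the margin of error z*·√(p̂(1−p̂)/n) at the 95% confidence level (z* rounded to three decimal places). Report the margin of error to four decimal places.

ME = 0.0253

With x = 378 successes in n = 408, p̂ = 0.92647.
SE = √(p̂(1−p̂)/n) = √(0.068123/408) = 0.012922.
For 95% confidence, z* = 1.960.
ME = 1.960·0.012922 = 0.0253.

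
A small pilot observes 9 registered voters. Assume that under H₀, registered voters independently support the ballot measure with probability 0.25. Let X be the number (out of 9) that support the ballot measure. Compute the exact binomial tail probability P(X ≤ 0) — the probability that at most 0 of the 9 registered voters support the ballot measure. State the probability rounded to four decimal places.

P = 0.0751

X ~ Binomial(n=9, p=0.25).
P(X ≤ 0) = C(9,0)·0.25^0·0.75^9.
= 0.075085 = 0.0751.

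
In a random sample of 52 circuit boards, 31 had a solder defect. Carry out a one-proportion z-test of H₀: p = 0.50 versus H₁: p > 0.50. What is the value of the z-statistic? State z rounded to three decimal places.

The sample proportion is 31/52 = 0.59615.
Under H₀, SE = √(p₀(1−p₀)/n) = √(0.50·0.50/52) = √0.004807692 = 0.069338.
Test statistic: z = 0.09615/0.069338 = 1.387.

z = 1.387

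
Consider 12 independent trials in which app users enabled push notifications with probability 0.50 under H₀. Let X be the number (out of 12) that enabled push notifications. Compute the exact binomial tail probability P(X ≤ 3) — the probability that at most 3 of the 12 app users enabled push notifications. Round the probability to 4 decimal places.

P = 0.0730

X ~ Binomial(n=12, p=0.50).
P(X ≤ 3) = C(12,0)·0.50^0·0.50^12 + C(12,1)·0.50^1·0.50^11 + C(12,2)·0.50^2·0.50^10 + C(12,3)·0.50^3·0.50^9.
= 0.000244 + 0.002930 + 0.016113 + 0.053711 = 0.0730.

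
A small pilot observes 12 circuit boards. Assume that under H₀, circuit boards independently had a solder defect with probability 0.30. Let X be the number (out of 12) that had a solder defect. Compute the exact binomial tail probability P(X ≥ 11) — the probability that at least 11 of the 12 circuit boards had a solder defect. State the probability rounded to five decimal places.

P = 0.00002

X ~ Binomial(n=12, p=0.30).
P(X ≥ 11) = C(12,11)·0.30^11·0.70^1 + C(12,12)·0.30^12·0.70^0.
= 0.000015 + 0.000001 = 0.00002.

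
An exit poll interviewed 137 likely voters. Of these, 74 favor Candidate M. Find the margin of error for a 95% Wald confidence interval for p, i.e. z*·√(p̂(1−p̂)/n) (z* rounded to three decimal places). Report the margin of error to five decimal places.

With x = 74 successes in n = 137, p̂ = 0.54015.
SE(p̂) = √(0.54015·0.45985/137) = 0.042580.
z* = 1.960 at the 95% level.
ME = 1.960·0.042580 = 0.08346.

ME = 0.08346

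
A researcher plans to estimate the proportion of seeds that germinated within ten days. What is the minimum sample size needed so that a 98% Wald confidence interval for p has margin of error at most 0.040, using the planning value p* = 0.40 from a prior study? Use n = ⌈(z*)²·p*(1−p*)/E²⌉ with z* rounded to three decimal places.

z* = 2.326 at the 98% level.
p*(1−p*) = 0.2400.
Required n before rounding: 5.410276 × 0.2400 / 0.040² = 811.541.
⌈811.541⌉ = 812.

n = 812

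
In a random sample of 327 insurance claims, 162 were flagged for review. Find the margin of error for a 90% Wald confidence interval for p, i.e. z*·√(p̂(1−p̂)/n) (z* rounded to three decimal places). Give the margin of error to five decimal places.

With x = 162 successes in n = 327, p̂ = 0.49541.
SE = √(p̂(1−p̂)/n) = √(0.249979/327) = 0.027649.
z* = 1.645 at the 90% level.
ME = 1.645·0.027649 = 0.04548.

ME = 0.04548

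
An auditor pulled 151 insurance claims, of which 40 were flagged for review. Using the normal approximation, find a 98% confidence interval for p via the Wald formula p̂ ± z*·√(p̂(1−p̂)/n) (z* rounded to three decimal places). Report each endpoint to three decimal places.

(0.181, 0.348)

With x = 40 successes in n = 151, p̂ = 0.26490.
Standard error of p̂: √(0.194728/151) = √0.001289591 = 0.035911.
z* = 2.326 at the 98% level.
Margin = 2.326·0.035911 = 0.08353.
So the interval runs from 0.181 to 0.348.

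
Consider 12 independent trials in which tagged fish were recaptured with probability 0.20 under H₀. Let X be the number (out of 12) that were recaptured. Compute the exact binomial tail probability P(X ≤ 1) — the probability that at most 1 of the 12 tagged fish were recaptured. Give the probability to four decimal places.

X ~ Binomial(n=12, p=0.20).
P(X ≤ 1) = C(12,0)·0.20^0·0.80^12 + C(12,1)·0.20^1·0.80^11.
= 0.068719 + 0.206158 = 0.2749.

P = 0.2749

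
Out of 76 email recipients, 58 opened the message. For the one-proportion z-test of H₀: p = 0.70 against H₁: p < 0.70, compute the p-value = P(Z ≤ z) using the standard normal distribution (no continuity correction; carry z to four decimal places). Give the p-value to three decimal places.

p-value = 0.885

p̂ = 58/76 = 0.76316.
Under H₀, SE = √(p₀(1−p₀)/n) = √(0.70·0.30/76) = √0.002763158 = 0.052566.
Test statistic (full precision, shown to 4 dp): z = (58/76 − 0.70)/SE₀ ≈ 1.2015.
p-value = P(Z ≤ z) with z = 1.2015 → 0.885.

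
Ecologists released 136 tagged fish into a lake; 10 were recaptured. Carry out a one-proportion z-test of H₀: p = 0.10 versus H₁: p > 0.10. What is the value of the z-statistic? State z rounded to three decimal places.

Sample proportion p̂ = 10/136 = 0.07353.
Under H₀, SE = √(p₀(1−p₀)/n) = √(0.10·0.90/136) = √0.000661765 = 0.025725.
z = (p̂ − p₀)/SE = (0.07353 − 0.10)/0.025725 = -1.029.

z = -1.029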